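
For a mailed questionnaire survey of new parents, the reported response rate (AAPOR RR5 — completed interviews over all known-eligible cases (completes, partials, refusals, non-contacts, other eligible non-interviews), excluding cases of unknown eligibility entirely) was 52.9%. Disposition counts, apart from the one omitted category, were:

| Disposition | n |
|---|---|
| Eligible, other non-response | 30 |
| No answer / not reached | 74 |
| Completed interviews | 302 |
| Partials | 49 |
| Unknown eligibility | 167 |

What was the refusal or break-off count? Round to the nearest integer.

RR5 = 302 / D = 0.529
D = 302 / 0.529 = 570.9
Other denominator terms total 455
refusal or break-off = 570.9 − 455 ≈ 116

116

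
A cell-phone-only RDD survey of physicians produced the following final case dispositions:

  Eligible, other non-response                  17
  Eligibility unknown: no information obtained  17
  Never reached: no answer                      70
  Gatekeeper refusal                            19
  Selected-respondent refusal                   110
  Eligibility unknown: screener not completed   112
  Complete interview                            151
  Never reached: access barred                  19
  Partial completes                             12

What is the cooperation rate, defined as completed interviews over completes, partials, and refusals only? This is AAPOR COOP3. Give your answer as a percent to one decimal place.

Refusals = 19 + 110 = 129
Never reached = 70 + 19 = 89
Undetermined eligibility = 112 + 17 = 129
Top → 151
Base → 151 + 12 + 129 = 292
COOP3 = 151 / 292 = 0.5171

51.7%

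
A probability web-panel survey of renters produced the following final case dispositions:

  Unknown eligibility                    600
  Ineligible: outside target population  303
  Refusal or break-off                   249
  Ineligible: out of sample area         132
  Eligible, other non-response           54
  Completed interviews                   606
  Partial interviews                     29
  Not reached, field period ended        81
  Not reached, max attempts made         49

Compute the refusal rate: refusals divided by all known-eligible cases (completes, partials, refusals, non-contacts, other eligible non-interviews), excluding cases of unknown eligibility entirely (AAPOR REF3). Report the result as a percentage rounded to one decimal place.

23.3%

Non-contacts = 81 + 49 = 130
Out of scope = 303 + 132 = 435
Num = 249
Denominator = 606 + 29 + 249 + 130 + 54 = 1068
REF3 = 249 / 1068 = 0.2331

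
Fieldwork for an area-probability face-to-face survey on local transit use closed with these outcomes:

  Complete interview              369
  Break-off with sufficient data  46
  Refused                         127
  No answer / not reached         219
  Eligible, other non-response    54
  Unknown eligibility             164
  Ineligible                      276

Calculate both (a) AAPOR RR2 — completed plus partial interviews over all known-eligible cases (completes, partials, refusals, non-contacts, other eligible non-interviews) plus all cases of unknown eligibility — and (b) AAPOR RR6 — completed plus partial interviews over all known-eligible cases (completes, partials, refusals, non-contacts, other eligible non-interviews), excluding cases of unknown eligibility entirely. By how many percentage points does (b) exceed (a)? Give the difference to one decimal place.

Num → 369 + 46 = 415
Denominator → 369 + 46 + 127 + 219 + 54 + 164 = 979
RR2 = 415 / 979 = 0.4239
Denominator → 369 + 46 + 127 + 219 + 54 = 815
RR6 = 415 / 815 = 0.5092
Difference = 50.92 − 42.39 = 8.53 percentage points

8.5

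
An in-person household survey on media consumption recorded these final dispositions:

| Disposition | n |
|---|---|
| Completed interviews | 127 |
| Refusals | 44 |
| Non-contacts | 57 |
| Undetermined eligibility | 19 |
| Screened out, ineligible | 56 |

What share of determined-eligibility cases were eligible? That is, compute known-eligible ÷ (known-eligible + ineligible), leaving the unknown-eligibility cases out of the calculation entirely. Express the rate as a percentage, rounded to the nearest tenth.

Known eligible → 127 + 44 + 57 = 228
e = 228 / (228 + 56) = 228 / 284 = 0.8028

80.3%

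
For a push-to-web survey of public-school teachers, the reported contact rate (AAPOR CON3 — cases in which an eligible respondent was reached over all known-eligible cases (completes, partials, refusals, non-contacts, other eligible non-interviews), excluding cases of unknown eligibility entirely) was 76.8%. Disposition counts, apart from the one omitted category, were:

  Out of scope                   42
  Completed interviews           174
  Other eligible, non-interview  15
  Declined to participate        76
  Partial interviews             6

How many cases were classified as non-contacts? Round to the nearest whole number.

Numerator → 174 + 6 + 76 + 15 = 271
CON3 = 271 / D = 0.768
D = 271 / 0.768 = 352.9
Rest of base = 271
non-contacts = 352.9 − 271 ≈ 82

82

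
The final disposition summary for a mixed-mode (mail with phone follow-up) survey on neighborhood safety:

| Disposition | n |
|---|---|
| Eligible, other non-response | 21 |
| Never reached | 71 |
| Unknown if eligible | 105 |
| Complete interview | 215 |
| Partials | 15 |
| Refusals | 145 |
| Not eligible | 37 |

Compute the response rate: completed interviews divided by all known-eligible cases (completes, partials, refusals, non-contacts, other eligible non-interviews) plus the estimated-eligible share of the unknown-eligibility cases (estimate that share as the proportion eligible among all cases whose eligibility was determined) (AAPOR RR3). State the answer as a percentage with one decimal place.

38.1%

Top: 215
Determined eligible: 215 + 15 + 145 + 71 + 21 = 467
e = 467 / (467 + 37) = 467 / 504 = 0.9266
Eligible share of unknowns: 0.9266 × 105 = 97.29
Denominator: 467 + 97.29 = 564.29
RR3 = 215 / 564.29 = 0.3810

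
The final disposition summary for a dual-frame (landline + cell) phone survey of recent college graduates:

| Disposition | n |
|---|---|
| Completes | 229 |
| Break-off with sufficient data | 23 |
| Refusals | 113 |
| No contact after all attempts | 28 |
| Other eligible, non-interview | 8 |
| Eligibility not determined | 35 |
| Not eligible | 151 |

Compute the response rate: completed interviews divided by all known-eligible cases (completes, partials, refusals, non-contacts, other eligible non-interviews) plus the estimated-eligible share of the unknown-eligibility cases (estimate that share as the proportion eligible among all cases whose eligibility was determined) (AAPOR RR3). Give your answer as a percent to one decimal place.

Numerator → 229
Eligible (known) → 229 + 23 + 113 + 28 + 8 = 401
e = 401 / (401 + 151) = 401 / 552 = 0.7264
e × U → 0.7264 × 35 = 25.42
Base → 401 + 25.42 = 426.42
RR3 = 229 / 426.42 = 0.5370

53.7%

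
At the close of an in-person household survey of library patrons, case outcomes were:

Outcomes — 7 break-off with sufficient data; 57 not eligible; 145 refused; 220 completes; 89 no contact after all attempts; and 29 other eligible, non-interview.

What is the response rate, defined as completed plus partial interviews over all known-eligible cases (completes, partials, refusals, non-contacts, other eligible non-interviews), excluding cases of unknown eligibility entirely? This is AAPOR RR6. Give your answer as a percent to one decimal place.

Top = 220 + 7 = 227
Denominator = 220 + 7 + 145 + 89 + 29 = 490
RR6 = 227 / 490 = 0.4633

46.3%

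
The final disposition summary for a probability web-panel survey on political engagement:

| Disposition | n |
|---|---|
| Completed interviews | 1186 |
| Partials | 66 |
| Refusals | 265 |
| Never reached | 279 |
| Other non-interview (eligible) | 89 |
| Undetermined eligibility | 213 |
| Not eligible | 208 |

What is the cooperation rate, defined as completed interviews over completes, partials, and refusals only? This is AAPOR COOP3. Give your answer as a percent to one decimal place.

78.2%

Numerator → 1186
Base → 1186 + 66 + 265 = 1517
COOP3 = 1186 / 1517 = 0.7818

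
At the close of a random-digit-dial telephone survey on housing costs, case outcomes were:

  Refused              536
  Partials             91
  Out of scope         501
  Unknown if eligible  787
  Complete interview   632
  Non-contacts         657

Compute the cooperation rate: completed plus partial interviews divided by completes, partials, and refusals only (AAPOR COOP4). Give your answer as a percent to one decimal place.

57.4%

Num → 632 + 91 = 723
Base → 632 + 91 + 536 = 1259
COOP4 = 723 / 1259 = 0.5743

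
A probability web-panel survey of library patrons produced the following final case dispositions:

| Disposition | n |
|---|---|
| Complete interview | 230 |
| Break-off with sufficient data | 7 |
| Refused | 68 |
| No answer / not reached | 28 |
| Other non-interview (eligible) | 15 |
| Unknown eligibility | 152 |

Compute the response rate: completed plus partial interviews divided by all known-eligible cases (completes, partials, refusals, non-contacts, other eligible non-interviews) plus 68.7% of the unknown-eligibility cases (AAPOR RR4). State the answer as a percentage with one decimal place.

Numerator → 230 + 7 = 237
Known eligible → 230 + 7 + 68 + 28 + 15 = 348
Eligible share of unknowns → 0.6870 × 152 = 104.42
Base → 348 + 104.42 = 452.42
RR4 = 237 / 452.42 = 0.5238

52.4%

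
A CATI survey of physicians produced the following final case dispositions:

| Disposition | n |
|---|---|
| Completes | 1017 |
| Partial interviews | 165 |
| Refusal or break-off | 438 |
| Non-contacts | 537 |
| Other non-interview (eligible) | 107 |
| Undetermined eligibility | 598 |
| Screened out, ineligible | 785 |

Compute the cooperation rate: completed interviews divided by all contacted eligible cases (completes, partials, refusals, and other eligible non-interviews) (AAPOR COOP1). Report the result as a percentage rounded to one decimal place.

58.9%

Num: 1017
Denominator: 1017 + 165 + 438 + 107 = 1727
COOP1 = 1017 / 1727 = 0.5889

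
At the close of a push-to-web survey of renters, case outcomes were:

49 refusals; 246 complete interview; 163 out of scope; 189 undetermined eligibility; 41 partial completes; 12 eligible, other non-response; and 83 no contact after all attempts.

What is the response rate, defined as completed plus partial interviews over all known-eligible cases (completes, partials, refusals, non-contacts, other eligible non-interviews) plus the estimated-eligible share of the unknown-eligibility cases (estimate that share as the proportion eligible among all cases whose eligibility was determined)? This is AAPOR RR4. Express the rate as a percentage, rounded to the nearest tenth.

Numerator → 246 + 41 = 287
Determined eligible → 246 + 41 + 49 + 83 + 12 = 431
e = 431 / (431 + 163) = 431 / 594 = 0.7256
Estimated eligible among unknowns → 0.7256 × 189 = 137.14
Denom → 431 + 137.14 = 568.14
RR4 = 287 / 568.14 = 0.5052

50.5%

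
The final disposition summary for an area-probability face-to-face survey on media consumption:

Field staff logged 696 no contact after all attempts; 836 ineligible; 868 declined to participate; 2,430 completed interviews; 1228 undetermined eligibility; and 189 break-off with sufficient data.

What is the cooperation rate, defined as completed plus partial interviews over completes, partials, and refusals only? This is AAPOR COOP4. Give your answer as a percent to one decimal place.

Num = 2430 + 189 = 2619
Denominator = 2430 + 189 + 868 = 3487
COOP4 = 2619 / 3487 = 0.7511

75.1%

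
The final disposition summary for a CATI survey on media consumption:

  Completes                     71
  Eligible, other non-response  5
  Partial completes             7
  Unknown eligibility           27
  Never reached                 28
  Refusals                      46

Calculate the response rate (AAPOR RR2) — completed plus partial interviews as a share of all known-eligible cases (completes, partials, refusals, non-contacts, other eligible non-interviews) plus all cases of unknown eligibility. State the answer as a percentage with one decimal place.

Num: 71 + 7 = 78
Denominator: 71 + 7 + 46 + 28 + 5 + 27 = 184
RR2 = 78 / 184 = 0.4239

42.4%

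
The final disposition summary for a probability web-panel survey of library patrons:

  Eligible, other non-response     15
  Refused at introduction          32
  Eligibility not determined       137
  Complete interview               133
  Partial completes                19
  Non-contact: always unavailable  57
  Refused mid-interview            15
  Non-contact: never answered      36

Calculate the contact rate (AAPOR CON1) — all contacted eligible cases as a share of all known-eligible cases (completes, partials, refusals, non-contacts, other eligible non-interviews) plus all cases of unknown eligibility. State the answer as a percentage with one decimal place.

Declined to participate = 32 + 15 = 47
Never reached = 36 + 57 = 93
Num: 133 + 19 + 47 + 15 = 214
Denominator: 133 + 19 + 47 + 93 + 15 + 137 = 444
CON1 = 214 / 444 = 0.4820

48.2%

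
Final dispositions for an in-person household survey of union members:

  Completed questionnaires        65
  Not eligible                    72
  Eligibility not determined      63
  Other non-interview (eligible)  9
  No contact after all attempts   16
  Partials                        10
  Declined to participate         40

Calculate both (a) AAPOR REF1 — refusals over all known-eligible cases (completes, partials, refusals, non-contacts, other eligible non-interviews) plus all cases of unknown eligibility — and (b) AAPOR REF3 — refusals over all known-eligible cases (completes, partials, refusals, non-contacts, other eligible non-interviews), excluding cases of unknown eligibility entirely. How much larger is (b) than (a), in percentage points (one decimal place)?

Top: 40
Base: 65 + 10 + 40 + 16 + 9 + 63 = 203
REF1 = 40 / 203 = 0.1970
Base: 65 + 10 + 40 + 16 + 9 = 140
REF3 = 40 / 140 = 0.2857
Difference = 28.57 − 19.70 = 8.87 percentage points

8.9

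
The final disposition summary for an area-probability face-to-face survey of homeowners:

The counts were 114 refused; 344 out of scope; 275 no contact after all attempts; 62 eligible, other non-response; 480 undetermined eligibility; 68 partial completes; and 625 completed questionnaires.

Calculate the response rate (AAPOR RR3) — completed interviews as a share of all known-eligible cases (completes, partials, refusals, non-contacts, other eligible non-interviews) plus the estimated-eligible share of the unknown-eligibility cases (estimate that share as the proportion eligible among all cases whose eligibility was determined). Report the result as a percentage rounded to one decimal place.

Numerator: 625
Known eligible: 625 + 68 + 114 + 275 + 62 = 1144
e = 1144 / (1144 + 344) = 1144 / 1488 = 0.7688
Eligible share of unknowns: 0.7688 × 480 = 369.02
Base: 1144 + 369.02 = 1513.02
RR3 = 625 / 1513.02 = 0.4131

41.3%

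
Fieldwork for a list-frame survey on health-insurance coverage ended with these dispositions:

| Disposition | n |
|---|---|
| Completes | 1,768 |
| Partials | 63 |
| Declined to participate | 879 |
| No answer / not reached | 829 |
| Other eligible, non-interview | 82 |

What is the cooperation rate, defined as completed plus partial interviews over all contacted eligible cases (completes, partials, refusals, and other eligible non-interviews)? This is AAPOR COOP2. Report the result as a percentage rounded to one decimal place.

Numerator: 1768 + 63 = 1831
Denominator: 1768 + 63 + 879 + 82 = 2792
COOP2 = 1831 / 2792 = 0.6558

65.6%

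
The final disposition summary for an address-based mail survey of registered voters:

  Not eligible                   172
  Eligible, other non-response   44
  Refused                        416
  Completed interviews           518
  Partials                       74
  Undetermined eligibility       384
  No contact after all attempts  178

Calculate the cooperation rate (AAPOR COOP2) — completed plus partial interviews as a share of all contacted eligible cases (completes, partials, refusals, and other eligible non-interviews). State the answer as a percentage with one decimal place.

56.3%

Top → 518 + 74 = 592
Denom → 518 + 74 + 416 + 44 = 1052
COOP2 = 592 / 1052 = 0.5627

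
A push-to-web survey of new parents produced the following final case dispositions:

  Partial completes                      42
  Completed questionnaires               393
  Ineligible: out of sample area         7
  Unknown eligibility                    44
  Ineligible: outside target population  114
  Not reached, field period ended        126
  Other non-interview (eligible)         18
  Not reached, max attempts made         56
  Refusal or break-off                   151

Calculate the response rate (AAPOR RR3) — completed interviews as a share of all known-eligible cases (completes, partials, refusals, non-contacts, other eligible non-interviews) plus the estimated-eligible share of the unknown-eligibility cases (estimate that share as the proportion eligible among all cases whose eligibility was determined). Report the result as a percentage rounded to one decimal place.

No contact after all attempts = 126 + 56 = 182
Screened out, ineligible = 114 + 7 = 121
Numerator: 393
Determined eligible: 393 + 42 + 151 + 182 + 18 = 786
e = 786 / (786 + 121) = 786 / 907 = 0.8666
e × U: 0.8666 × 44 = 38.13
Denom: 786 + 38.13 = 824.13
RR3 = 393 / 824.13 = 0.4769

47.7%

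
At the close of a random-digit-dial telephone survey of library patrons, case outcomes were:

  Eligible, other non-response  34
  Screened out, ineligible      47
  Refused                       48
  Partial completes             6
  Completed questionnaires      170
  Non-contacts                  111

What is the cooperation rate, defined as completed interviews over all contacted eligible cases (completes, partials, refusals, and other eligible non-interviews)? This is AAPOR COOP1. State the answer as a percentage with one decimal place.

65.9%

Top = 170
Base = 170 + 6 + 48 + 34 = 258
COOP1 = 170 / 258 = 0.6589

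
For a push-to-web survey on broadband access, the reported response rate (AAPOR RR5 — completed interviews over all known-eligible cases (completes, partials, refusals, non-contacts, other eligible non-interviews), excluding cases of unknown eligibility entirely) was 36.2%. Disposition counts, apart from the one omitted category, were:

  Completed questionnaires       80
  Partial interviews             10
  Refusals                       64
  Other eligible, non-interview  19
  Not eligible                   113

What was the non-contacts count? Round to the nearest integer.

RR5 = 80 / D = 0.362
D = 80 / 0.362 = 221.0
Other denominator terms total 173
non-contacts = 221.0 − 173 ≈ 48

48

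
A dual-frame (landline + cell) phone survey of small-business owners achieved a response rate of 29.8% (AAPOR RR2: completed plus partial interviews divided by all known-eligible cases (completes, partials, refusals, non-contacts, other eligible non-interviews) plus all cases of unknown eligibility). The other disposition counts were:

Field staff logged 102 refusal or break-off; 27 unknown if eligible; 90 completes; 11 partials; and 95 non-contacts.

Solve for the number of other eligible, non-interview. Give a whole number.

Num → 90 + 11 = 101
RR2 = 101 / D = 0.298
D = 101 / 0.298 = 338.9
Remaining denominator categories sum to 325
other eligible, non-interview = 338.9 − 325 ≈ 14

14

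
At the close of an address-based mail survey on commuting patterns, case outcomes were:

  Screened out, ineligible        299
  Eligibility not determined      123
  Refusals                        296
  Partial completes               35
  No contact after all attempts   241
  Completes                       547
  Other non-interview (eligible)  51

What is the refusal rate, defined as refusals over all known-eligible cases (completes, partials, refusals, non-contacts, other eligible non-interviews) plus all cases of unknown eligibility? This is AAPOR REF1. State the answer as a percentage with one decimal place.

22.9%

Num: 296
Base: 547 + 35 + 296 + 241 + 51 + 123 = 1293
REF1 = 296 / 1293 = 0.2289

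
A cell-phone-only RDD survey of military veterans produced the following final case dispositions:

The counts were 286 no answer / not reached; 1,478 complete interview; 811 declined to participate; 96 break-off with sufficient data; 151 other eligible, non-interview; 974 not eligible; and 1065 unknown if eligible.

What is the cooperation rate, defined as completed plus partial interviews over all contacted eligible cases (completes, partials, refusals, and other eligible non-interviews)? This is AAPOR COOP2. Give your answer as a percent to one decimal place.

Num → 1478 + 96 = 1574
Denominator → 1478 + 96 + 811 + 151 = 2536
COOP2 = 1574 / 2536 = 0.6207

62.1%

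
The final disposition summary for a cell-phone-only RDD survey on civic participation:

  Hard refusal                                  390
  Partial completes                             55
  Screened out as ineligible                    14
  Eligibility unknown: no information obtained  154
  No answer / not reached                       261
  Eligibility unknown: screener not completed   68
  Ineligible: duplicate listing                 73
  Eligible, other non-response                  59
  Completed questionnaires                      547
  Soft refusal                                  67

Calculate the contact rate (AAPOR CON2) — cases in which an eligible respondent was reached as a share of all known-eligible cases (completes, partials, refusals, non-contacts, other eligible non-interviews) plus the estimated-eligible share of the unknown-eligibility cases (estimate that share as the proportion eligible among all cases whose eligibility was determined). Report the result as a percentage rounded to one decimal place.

70.4%

Refusals = 390 + 67 = 457
Undetermined eligibility = 68 + 154 = 222
Ineligible = 14 + 73 = 87
Numerator = 547 + 55 + 457 + 59 = 1118
Determined eligible = 547 + 55 + 457 + 261 + 59 = 1379
e = 1379 / (1379 + 87) = 1379 / 1466 = 0.9407
Eligible share of unknowns = 0.9407 × 222 = 208.84
Base = 1379 + 208.84 = 1587.84
CON2 = 1118 / 1587.84 = 0.7041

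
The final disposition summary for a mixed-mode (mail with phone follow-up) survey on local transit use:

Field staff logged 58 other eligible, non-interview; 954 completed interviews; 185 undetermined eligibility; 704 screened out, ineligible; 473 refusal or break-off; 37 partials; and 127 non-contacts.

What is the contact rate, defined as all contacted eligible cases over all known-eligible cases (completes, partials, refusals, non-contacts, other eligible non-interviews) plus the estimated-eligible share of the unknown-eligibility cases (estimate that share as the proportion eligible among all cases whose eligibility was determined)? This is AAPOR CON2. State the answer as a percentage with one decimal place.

Numerator → 954 + 37 + 473 + 58 = 1522
Eligible (known) → 954 + 37 + 473 + 127 + 58 = 1649
e = 1649 / (1649 + 704) = 1649 / 2353 = 0.7008
Estimated eligible among unknowns → 0.7008 × 185 = 129.65
Denom → 1649 + 129.65 = 1778.65
CON2 = 1522 / 1778.65 = 0.8557

85.6%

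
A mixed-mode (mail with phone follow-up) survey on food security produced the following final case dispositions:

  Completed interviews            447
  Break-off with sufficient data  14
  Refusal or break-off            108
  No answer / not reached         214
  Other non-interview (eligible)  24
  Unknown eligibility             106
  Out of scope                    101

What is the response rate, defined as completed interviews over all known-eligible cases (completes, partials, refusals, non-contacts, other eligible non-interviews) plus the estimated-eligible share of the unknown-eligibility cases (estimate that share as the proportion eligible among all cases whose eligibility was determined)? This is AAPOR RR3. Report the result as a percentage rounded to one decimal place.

Top: 447
Determined eligible: 447 + 14 + 108 + 214 + 24 = 807
e = 807 / (807 + 101) = 807 / 908 = 0.8888
Eligible share of unknowns: 0.8888 × 106 = 94.21
Denominator: 807 + 94.21 = 901.21
RR3 = 447 / 901.21 = 0.4960

49.6%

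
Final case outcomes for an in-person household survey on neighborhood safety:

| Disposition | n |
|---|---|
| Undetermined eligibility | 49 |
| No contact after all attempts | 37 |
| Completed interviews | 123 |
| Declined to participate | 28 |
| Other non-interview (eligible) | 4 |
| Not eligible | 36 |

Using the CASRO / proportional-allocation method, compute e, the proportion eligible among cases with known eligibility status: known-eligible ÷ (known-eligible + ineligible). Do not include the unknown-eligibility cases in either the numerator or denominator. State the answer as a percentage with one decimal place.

84.2%

Determined eligible → 123 + 28 + 37 + 4 = 192
e = 192 / (192 + 36) = 192 / 228 = 0.8421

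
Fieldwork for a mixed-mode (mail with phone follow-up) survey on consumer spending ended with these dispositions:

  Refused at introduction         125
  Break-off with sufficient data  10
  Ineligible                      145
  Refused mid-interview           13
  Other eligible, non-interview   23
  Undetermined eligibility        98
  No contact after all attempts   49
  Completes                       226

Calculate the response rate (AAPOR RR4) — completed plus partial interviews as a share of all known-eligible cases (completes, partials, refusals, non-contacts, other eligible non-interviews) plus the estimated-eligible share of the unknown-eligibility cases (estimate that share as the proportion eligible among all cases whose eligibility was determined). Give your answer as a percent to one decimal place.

Refusal or break-off = 125 + 13 = 138
Numerator → 226 + 10 = 236
Eligible (known) → 226 + 10 + 138 + 49 + 23 = 446
e = 446 / (446 + 145) = 446 / 591 = 0.7547
Estimated eligible among unknowns → 0.7547 × 98 = 73.96
Denom → 446 + 73.96 = 519.96
RR4 = 236 / 519.96 = 0.4539

45.4%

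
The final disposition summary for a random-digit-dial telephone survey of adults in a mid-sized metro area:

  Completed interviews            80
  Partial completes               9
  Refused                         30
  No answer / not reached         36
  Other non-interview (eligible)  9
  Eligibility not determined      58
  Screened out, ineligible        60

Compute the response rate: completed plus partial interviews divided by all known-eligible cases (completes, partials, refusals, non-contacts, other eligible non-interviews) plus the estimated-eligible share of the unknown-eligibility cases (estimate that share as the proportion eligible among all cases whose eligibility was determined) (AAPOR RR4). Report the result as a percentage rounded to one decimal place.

43.1%

Top = 80 + 9 = 89
Determined eligible = 80 + 9 + 30 + 36 + 9 = 164
e = 164 / (164 + 60) = 164 / 224 = 0.7321
Eligible share of unknowns = 0.7321 × 58 = 42.46
Base = 164 + 42.46 = 206.46
RR4 = 89 / 206.46 = 0.4311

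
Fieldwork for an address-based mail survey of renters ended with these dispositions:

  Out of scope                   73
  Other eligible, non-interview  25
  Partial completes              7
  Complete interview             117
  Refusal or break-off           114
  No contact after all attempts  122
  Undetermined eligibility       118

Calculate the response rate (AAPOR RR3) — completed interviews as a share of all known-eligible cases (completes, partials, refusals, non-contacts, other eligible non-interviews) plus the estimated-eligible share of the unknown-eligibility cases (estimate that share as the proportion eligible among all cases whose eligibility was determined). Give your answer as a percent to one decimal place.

Num = 117
Determined eligible = 117 + 7 + 114 + 122 + 25 = 385
e = 385 / (385 + 73) = 385 / 458 = 0.8406
Estimated eligible among unknowns = 0.8406 × 118 = 99.19
Base = 385 + 99.19 = 484.19
RR3 = 117 / 484.19 = 0.2416

24.2%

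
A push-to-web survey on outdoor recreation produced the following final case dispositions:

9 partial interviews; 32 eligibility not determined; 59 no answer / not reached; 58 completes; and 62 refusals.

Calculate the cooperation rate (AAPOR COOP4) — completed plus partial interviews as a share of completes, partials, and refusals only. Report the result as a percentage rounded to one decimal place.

Top → 58 + 9 = 67
Denom → 58 + 9 + 62 = 129
COOP4 = 67 / 129 = 0.5194

51.9%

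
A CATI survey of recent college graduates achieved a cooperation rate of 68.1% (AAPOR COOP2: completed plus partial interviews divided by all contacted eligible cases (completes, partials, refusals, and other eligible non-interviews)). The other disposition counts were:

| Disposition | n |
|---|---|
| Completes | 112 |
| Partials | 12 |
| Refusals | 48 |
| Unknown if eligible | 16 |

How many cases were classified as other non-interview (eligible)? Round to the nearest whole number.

Numerator: 112 + 12 = 124
COOP2 = 124 / D = 0.681
D = 124 / 0.681 = 182.1
Rest of base = 172
other non-interview (eligible) = 182.1 − 172 ≈ 10

10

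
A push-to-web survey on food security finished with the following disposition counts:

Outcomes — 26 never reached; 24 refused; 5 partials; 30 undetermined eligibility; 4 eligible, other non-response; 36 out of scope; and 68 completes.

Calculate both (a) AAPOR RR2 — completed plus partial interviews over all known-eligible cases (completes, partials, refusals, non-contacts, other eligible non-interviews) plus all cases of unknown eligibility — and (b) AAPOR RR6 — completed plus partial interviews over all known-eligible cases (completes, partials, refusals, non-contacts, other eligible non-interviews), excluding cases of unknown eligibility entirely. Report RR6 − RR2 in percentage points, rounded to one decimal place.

11.0

Numerator → 68 + 5 = 73
Base → 68 + 5 + 24 + 26 + 4 + 30 = 157
RR2 = 73 / 157 = 0.4650
Base → 68 + 5 + 24 + 26 + 4 = 127
RR6 = 73 / 127 = 0.5748
Difference = 57.48 − 46.50 = 10.98 percentage points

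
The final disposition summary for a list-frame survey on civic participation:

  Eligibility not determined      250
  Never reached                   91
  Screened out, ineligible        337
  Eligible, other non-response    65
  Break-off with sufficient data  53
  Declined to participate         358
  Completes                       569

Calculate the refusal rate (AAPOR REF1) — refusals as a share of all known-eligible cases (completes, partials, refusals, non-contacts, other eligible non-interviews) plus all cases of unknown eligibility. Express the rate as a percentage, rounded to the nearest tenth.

Numerator = 358
Denom = 569 + 53 + 358 + 91 + 65 + 250 = 1386
REF1 = 358 / 1386 = 0.2583

25.8%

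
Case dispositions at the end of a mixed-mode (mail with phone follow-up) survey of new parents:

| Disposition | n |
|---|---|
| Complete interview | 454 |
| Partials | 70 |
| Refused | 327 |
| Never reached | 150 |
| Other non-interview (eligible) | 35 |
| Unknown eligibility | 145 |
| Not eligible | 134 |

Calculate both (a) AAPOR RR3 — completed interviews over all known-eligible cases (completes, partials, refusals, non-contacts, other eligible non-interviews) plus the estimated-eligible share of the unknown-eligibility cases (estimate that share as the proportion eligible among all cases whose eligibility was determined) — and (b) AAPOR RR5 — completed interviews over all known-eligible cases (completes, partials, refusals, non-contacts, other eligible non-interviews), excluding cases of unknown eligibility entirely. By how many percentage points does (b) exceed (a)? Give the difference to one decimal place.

4.8

Numerator = 454
Known eligible = 454 + 70 + 327 + 150 + 35 = 1036
e = 1036 / (1036 + 134) = 1036 / 1170 = 0.8855
Estimated eligible among unknowns = 0.8855 × 145 = 128.40
Denom = 1036 + 128.40 = 1164.40
RR3 = 454 / 1164.40 = 0.3899
Denom = 454 + 70 + 327 + 150 + 35 = 1036
RR5 = 454 / 1036 = 0.4382
Difference = 43.82 − 38.99 = 4.83 percentage points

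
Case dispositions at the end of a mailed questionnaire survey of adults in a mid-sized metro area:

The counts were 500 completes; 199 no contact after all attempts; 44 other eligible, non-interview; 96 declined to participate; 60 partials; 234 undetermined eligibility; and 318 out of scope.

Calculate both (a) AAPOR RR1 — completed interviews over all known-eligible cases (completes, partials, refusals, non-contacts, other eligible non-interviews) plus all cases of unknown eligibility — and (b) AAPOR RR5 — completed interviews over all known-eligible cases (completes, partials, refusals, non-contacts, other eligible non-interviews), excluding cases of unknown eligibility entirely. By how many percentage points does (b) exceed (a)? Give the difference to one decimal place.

Top → 500
Base → 500 + 60 + 96 + 199 + 44 + 234 = 1133
RR1 = 500 / 1133 = 0.4413
Base → 500 + 60 + 96 + 199 + 44 = 899
RR5 = 500 / 899 = 0.5562
Difference = 55.62 − 44.13 = 11.49 percentage points

11.5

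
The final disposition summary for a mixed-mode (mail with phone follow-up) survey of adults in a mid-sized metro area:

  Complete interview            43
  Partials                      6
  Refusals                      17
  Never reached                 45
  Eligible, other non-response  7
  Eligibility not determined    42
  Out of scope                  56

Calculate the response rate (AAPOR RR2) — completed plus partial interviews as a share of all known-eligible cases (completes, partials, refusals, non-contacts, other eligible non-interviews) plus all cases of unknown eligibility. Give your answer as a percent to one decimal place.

30.6%

Numerator: 43 + 6 = 49
Denominator: 43 + 6 + 17 + 45 + 7 + 42 = 160
RR2 = 49 / 160 = 0.3063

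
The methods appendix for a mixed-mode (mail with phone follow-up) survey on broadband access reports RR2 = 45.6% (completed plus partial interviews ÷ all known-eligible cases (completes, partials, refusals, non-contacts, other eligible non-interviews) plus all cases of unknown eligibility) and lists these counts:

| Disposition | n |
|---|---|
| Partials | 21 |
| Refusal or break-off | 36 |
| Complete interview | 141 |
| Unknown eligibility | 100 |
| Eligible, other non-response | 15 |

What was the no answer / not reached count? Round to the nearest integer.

42

Numerator: 141 + 21 = 162
RR2 = 162 / D = 0.456
D = 162 / 0.456 = 355.3
Other denominator terms total 313
no answer / not reached = 355.3 − 313 ≈ 42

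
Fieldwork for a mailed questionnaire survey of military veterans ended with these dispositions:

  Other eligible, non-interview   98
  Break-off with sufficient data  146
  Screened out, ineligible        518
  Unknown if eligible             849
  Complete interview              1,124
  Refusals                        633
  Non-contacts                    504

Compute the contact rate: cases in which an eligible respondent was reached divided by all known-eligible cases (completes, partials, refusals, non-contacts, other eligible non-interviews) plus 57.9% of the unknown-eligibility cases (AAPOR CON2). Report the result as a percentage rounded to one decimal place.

66.8%

Num → 1124 + 146 + 633 + 98 = 2001
Determined eligible → 1124 + 146 + 633 + 504 + 98 = 2505
e × U → 0.5790 × 849 = 491.57
Denom → 2505 + 491.57 = 2996.57
CON2 = 2001 / 2996.57 = 0.6678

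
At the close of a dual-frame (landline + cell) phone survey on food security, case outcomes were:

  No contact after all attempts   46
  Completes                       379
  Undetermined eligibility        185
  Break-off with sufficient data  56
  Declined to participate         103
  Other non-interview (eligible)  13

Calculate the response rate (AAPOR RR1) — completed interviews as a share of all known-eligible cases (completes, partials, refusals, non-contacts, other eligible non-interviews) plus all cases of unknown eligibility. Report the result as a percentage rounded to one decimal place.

48.5%

Top → 379
Denominator → 379 + 56 + 103 + 46 + 13 + 185 = 782
RR1 = 379 / 782 = 0.4847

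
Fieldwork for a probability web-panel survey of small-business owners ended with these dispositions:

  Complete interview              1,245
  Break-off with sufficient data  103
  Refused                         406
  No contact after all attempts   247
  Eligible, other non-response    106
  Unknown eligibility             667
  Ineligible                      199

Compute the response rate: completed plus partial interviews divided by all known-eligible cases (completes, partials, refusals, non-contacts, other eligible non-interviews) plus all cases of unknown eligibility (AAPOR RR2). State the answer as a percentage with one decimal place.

48.6%

Numerator = 1245 + 103 = 1348
Base = 1245 + 103 + 406 + 247 + 106 + 667 = 2774
RR2 = 1348 / 2774 = 0.4859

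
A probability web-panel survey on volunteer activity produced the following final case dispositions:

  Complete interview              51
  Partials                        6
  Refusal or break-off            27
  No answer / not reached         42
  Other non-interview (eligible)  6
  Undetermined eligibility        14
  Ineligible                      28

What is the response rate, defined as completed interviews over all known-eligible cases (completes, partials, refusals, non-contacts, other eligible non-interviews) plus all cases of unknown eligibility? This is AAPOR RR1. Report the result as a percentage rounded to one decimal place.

34.9%

Top: 51
Base: 51 + 6 + 27 + 42 + 6 + 14 = 146
RR1 = 51 / 146 = 0.3493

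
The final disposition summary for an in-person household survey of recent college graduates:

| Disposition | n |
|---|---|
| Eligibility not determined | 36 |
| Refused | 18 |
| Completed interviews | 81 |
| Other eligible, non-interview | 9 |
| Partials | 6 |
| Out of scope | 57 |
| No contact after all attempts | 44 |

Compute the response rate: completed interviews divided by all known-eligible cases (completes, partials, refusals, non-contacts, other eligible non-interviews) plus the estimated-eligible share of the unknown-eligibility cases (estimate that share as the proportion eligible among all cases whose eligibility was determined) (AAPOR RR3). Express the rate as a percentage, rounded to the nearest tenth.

43.9%

Num: 81
Known eligible: 81 + 6 + 18 + 44 + 9 = 158
e = 158 / (158 + 57) = 158 / 215 = 0.7349
Eligible share of unknowns: 0.7349 × 36 = 26.46
Base: 158 + 26.46 = 184.46
RR3 = 81 / 184.46 = 0.4391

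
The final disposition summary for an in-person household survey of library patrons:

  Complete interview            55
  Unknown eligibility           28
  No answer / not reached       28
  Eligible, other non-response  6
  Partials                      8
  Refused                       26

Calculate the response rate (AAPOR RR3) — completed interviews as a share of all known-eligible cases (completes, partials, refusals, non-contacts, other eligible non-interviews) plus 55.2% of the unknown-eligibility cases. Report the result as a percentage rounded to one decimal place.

Numerator: 55
Known eligible: 55 + 8 + 26 + 28 + 6 = 123
Estimated eligible among unknowns: 0.5520 × 28 = 15.46
Base: 123 + 15.46 = 138.46
RR3 = 55 / 138.46 = 0.3972

39.7%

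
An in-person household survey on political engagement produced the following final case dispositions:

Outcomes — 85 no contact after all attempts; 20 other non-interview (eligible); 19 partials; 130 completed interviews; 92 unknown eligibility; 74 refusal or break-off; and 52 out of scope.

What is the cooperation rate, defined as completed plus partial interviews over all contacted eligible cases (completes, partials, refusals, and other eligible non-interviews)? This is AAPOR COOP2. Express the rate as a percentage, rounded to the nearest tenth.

Num → 130 + 19 = 149
Denominator → 130 + 19 + 74 + 20 = 243
COOP2 = 149 / 243 = 0.6132

61.3%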